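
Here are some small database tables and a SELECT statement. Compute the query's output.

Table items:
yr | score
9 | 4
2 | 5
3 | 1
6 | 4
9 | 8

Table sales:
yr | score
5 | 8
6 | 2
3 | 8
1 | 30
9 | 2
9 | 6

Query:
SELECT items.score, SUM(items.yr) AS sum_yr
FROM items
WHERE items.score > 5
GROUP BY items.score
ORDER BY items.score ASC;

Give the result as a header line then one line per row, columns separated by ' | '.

After WHERE (1 rows):
items.yr | items.score
9 | 8
After GROUP BY (1 rows):
items.score | sum_yr
8 | 9
After ORDER BY (1 rows):
items.score | sum_yr
8 | 9

== RESULT ==
items.score | sum_yr
8 | 9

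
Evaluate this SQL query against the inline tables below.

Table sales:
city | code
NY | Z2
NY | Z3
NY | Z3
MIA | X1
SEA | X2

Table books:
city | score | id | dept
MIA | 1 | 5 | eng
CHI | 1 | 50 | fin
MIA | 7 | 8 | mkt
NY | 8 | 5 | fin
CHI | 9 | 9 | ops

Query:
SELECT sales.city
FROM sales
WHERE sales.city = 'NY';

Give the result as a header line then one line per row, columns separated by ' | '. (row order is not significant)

== RESULT ==
sales.city
NY
NY
NY

Derivation:
After WHERE (3 rows):
sales.city | sales.code
NY | Z2
NY | Z3
NY | Z3
After SELECT (3 rows):
sales.city
NY
NY
NY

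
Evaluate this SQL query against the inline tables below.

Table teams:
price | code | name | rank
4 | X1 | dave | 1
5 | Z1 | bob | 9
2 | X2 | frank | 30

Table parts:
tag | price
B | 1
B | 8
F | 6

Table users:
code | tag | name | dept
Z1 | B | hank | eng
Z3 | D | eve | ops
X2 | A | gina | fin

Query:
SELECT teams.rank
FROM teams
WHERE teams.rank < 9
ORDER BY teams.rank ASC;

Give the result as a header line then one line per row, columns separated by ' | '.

== RESULT ==
teams.rank
1

Derivation:
After WHERE (1 rows):
teams.price | teams.code | teams.name | teams.rank
4 | X1 | dave | 1
After SELECT (1 rows):
teams.rank
1
After ORDER BY (1 rows):
teams.rank
1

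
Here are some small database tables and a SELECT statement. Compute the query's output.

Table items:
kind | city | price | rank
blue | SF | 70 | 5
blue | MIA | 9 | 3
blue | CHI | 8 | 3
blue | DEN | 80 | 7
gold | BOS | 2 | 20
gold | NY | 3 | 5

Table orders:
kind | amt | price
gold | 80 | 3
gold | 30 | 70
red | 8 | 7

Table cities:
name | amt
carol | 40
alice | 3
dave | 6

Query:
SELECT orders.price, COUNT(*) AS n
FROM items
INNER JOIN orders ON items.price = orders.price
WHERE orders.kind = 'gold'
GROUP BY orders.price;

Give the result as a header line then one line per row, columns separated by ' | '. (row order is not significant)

After JOIN orders (2 rows):
items.kind | items.city | items.price | items.rank | orders.kind | orders.amt | orders.price
blue | SF | 70 | 5 | gold | 30 | 70
gold | NY | 3 | 5 | gold | 80 | 3
After WHERE (2 rows):
items.kind | items.city | items.price | items.rank | orders.kind | orders.amt | orders.price
blue | SF | 70 | 5 | gold | 30 | 70
gold | NY | 3 | 5 | gold | 80 | 3
After GROUP BY (2 rows):
orders.price | n
70 | 1
3 | 1

== RESULT ==
orders.price | n
70 | 1
3 | 1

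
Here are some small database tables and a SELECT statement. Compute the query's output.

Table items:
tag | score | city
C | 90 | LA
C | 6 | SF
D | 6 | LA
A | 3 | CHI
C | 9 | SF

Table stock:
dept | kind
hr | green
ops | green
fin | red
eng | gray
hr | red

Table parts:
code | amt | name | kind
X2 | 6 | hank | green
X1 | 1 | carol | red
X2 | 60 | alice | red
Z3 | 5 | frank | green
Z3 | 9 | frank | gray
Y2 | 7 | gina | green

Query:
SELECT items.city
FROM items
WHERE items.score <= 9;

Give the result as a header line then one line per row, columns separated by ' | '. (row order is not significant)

After WHERE (4 rows):
items.tag | items.score | items.city
C | 6 | SF
D | 6 | LA
A | 3 | CHI
C | 9 | SF
After SELECT (4 rows):
items.city
SF
LA
CHI
SF

== RESULT ==
items.city
SF
LA
CHI
SF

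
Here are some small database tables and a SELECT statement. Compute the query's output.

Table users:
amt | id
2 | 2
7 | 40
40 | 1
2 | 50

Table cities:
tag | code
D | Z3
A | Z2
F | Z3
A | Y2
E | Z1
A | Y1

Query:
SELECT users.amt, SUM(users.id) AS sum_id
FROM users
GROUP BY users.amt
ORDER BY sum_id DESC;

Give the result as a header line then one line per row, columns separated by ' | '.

After GROUP BY (3 rows):
users.amt | sum_id
2 | 52
7 | 40
40 | 1
After ORDER BY (3 rows):
users.amt | sum_id
2 | 52
7 | 40
40 | 1

== RESULT ==
users.amt | sum_id
2 | 52
7 | 40
40 | 1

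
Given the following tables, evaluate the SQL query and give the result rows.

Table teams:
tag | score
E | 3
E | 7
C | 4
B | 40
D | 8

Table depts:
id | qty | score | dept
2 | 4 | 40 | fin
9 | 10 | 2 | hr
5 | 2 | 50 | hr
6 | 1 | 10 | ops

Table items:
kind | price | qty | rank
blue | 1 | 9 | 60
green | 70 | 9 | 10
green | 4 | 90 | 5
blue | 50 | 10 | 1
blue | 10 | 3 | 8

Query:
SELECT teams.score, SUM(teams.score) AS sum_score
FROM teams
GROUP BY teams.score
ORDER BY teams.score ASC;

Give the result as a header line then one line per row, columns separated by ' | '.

After GROUP BY (5 rows):
teams.score | sum_score
3 | 3
7 | 7
4 | 4
40 | 40
8 | 8
After ORDER BY (5 rows):
teams.score | sum_score
3 | 3
4 | 4
7 | 7
8 | 8
40 | 40

== RESULT ==
teams.score | sum_score
3 | 3
4 | 4
7 | 7
8 | 8
40 | 40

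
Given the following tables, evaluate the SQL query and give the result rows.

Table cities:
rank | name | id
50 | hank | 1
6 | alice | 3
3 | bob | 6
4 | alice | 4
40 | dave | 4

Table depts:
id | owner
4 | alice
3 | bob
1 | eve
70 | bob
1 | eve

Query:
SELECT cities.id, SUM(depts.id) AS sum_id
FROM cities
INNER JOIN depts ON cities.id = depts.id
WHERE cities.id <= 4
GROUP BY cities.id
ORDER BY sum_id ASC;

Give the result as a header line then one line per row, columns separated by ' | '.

After JOIN depts (5 rows):
cities.rank | cities.name | cities.id | depts.id | depts.owner
50 | hank | 1 | 1 | eve
50 | hank | 1 | 1 | eve
6 | alice | 3 | 3 | bob
4 | alice | 4 | 4 | alice
40 | dave | 4 | 4 | alice
After WHERE (5 rows):
cities.rank | cities.name | cities.id | depts.id | depts.owner
50 | hank | 1 | 1 | eve
50 | hank | 1 | 1 | eve
6 | alice | 3 | 3 | bob
4 | alice | 4 | 4 | alice
40 | dave | 4 | 4 | alice
After GROUP BY (3 rows):
cities.id | sum_id
1 | 2
3 | 3
4 | 8
After ORDER BY (3 rows):
cities.id | sum_id
1 | 2
3 | 3
4 | 8

== RESULT ==
cities.id | sum_id
1 | 2
3 | 3
4 | 8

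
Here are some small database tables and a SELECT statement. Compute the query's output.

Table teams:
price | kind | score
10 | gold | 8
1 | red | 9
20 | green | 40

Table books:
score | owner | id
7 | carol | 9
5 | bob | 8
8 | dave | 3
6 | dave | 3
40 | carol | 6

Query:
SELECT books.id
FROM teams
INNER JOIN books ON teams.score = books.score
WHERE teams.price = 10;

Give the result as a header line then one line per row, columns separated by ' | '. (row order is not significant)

After JOIN books (2 rows):
teams.price | teams.kind | teams.score | books.score | books.owner | books.id
10 | gold | 8 | 8 | dave | 3
20 | green | 40 | 40 | carol | 6
After WHERE (1 rows):
teams.price | teams.kind | teams.score | books.score | books.owner | books.id
10 | gold | 8 | 8 | dave | 3
After SELECT (1 rows):
books.id
3

== RESULT ==
books.id
3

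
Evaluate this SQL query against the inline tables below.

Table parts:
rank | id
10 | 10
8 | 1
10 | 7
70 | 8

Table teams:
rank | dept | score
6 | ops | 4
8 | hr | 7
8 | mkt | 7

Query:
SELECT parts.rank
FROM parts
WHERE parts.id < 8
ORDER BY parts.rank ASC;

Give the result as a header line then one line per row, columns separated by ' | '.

== RESULT ==
parts.rank
8
10

Derivation:
After WHERE (2 rows):
parts.rank | parts.id
8 | 1
10 | 7
After SELECT (2 rows):
parts.rank
8
10
After ORDER BY (2 rows):
parts.rank
8
10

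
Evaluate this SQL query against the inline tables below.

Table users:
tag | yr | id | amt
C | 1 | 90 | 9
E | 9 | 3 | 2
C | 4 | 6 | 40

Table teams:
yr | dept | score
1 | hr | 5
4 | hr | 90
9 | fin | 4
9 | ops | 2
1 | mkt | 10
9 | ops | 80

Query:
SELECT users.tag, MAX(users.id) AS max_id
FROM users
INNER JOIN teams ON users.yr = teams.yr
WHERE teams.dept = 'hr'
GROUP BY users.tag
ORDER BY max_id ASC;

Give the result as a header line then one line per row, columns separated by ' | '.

== RESULT ==
users.tag | max_id
C | 90

Derivation:
After JOIN teams (6 rows):
users.tag | users.yr | users.id | users.amt | teams.yr | teams.dept | teams.score
C | 1 | 90 | 9 | 1 | hr | 5
C | 1 | 90 | 9 | 1 | mkt | 10
E | 9 | 3 | 2 | 9 | fin | 4
E | 9 | 3 | 2 | 9 | ops | 2
E | 9 | 3 | 2 | 9 | ops | 80
C | 4 | 6 | 40 | 4 | hr | 90
After WHERE (2 rows):
users.tag | users.yr | users.id | users.amt | teams.yr | teams.dept | teams.score
C | 1 | 90 | 9 | 1 | hr | 5
C | 4 | 6 | 40 | 4 | hr | 90
After GROUP BY (1 rows):
users.tag | max_id
C | 90
After ORDER BY (1 rows):
users.tag | max_id
C | 90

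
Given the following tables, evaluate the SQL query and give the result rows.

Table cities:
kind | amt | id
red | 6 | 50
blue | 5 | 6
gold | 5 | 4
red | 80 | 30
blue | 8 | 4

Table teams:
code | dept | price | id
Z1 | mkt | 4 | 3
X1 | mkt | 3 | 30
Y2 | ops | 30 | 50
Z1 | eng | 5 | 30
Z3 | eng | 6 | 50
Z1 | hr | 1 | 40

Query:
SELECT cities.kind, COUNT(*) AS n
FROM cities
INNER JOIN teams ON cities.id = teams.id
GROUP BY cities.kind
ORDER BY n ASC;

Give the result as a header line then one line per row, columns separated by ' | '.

== RESULT ==
cities.kind | n
red | 4

Derivation:
After JOIN teams (4 rows):
cities.kind | cities.amt | cities.id | teams.code | teams.dept | teams.price | teams.id
red | 6 | 50 | Y2 | ops | 30 | 50
red | 6 | 50 | Z3 | eng | 6 | 50
red | 80 | 30 | X1 | mkt | 3 | 30
red | 80 | 30 | Z1 | eng | 5 | 30
After GROUP BY (1 rows):
cities.kind | n
red | 4
After ORDER BY (1 rows):
cities.kind | n
red | 4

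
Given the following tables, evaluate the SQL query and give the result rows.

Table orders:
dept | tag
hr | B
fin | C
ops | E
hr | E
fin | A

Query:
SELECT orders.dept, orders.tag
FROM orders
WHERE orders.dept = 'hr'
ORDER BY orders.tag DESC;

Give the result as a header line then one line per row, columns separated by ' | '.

== RESULT ==
orders.dept | orders.tag
hr | E
hr | B

Derivation:
After WHERE (2 rows):
orders.dept | orders.tag
hr | B
hr | E
After SELECT (2 rows):
orders.dept | orders.tag
hr | B
hr | E
After ORDER BY (2 rows):
orders.dept | orders.tag
hr | E
hr | B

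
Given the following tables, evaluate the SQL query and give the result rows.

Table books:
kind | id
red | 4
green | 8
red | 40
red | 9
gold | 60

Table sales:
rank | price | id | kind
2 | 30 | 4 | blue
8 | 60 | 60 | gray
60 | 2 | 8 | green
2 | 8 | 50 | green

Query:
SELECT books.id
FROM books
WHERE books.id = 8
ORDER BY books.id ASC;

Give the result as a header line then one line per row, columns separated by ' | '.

== RESULT ==
books.id
8

Derivation:
After WHERE (1 rows):
books.kind | books.id
green | 8
After SELECT (1 rows):
books.id
8
After ORDER BY (1 rows):
books.id
8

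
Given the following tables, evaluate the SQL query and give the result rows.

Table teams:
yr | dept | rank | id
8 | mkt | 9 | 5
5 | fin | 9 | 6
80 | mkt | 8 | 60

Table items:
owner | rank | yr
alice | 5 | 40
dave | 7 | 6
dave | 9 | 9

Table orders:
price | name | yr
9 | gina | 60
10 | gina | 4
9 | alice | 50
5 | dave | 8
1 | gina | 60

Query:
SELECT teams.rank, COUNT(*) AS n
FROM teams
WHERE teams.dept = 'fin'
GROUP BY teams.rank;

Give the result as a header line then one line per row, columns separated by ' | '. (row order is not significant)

== RESULT ==
teams.rank | n
9 | 1

Derivation:
After WHERE (1 rows):
teams.yr | teams.dept | teams.rank | teams.id
5 | fin | 9 | 6
After GROUP BY (1 rows):
teams.rank | n
9 | 1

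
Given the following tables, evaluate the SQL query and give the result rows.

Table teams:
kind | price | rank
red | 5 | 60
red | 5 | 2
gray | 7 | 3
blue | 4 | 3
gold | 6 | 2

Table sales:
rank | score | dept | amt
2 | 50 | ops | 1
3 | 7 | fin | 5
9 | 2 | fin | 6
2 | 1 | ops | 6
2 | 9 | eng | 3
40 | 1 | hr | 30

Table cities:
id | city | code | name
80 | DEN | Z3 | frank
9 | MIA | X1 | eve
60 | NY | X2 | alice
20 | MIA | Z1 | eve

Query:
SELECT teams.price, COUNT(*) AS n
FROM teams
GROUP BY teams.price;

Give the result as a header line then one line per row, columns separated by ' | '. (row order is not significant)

After GROUP BY (4 rows):
teams.price | n
5 | 2
7 | 1
4 | 1
6 | 1

== RESULT ==
teams.price | n
5 | 2
7 | 1
4 | 1
6 | 1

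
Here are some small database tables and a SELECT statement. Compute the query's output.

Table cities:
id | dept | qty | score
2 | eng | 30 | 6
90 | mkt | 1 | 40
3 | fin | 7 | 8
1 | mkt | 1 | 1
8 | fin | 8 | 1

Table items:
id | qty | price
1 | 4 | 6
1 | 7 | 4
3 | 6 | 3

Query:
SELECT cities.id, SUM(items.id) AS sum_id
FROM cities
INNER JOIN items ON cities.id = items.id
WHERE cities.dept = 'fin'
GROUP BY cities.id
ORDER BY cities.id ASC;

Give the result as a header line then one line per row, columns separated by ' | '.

== RESULT ==
cities.id | sum_id
3 | 3

Derivation:
After JOIN items (3 rows):
cities.id | cities.dept | cities.qty | cities.score | items.id | items.qty | items.price
3 | fin | 7 | 8 | 3 | 6 | 3
1 | mkt | 1 | 1 | 1 | 4 | 6
1 | mkt | 1 | 1 | 1 | 7 | 4
After WHERE (1 rows):
cities.id | cities.dept | cities.qty | cities.score | items.id | items.qty | items.price
3 | fin | 7 | 8 | 3 | 6 | 3
After GROUP BY (1 rows):
cities.id | sum_id
3 | 3
After ORDER BY (1 rows):
cities.id | sum_id
3 | 3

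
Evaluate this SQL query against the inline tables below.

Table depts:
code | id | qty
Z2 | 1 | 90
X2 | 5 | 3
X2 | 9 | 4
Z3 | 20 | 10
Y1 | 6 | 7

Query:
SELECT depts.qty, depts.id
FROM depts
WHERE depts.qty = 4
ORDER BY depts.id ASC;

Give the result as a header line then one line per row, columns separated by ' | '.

== RESULT ==
depts.qty | depts.id
4 | 9

Derivation:
After WHERE (1 rows):
depts.code | depts.id | depts.qty
X2 | 9 | 4
After SELECT (1 rows):
depts.qty | depts.id
4 | 9
After ORDER BY (1 rows):
depts.qty | depts.id
4 | 9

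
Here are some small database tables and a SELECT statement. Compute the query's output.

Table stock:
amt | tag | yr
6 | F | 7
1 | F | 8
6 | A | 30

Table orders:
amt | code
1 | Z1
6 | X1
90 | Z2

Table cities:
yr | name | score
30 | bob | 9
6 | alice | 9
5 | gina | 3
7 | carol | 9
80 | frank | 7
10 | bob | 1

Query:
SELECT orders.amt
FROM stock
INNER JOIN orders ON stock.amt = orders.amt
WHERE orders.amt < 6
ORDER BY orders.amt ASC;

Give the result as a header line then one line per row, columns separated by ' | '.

== RESULT ==
orders.amt
1

Derivation:
After JOIN orders (3 rows):
stock.amt | stock.tag | stock.yr | orders.amt | orders.code
6 | F | 7 | 6 | X1
1 | F | 8 | 1 | Z1
6 | A | 30 | 6 | X1
After WHERE (1 rows):
stock.amt | stock.tag | stock.yr | orders.amt | orders.code
1 | F | 8 | 1 | Z1
After SELECT (1 rows):
orders.amt
1
After ORDER BY (1 rows):
orders.amt
1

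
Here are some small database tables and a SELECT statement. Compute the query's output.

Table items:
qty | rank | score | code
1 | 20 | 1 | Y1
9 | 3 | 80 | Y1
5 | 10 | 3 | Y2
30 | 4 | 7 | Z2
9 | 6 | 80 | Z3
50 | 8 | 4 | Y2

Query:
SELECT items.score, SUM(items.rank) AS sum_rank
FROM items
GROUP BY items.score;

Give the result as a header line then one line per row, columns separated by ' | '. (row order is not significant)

After GROUP BY (5 rows):
items.score | sum_rank
1 | 20
80 | 9
3 | 10
7 | 4
4 | 8

== RESULT ==
items.score | sum_rank
1 | 20
80 | 9
3 | 10
7 | 4
4 | 8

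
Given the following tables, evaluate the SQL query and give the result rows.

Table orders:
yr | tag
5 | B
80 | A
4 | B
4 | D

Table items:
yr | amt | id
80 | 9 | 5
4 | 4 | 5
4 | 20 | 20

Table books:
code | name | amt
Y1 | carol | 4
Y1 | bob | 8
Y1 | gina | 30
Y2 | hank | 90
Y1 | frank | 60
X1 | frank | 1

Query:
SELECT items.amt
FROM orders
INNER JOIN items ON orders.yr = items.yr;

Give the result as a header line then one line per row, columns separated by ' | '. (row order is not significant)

== RESULT ==
items.amt
9
4
20
4
20

Derivation:
After JOIN items (5 rows):
orders.yr | orders.tag | items.yr | items.amt | items.id
80 | A | 80 | 9 | 5
4 | B | 4 | 4 | 5
4 | B | 4 | 20 | 20
4 | D | 4 | 4 | 5
4 | D | 4 | 20 | 20
After SELECT (5 rows):
items.amt
9
4
20
4
20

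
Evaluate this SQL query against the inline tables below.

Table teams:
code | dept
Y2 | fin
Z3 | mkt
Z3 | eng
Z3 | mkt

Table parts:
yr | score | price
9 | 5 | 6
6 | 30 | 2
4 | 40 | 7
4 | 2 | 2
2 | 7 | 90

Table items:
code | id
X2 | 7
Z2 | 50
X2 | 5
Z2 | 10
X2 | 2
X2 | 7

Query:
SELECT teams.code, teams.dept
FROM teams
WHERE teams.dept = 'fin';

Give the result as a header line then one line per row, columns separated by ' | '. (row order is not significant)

After WHERE (1 rows):
teams.code | teams.dept
Y2 | fin
After SELECT (1 rows):
teams.code | teams.dept
Y2 | fin

== RESULT ==
teams.code | teams.dept
Y2 | fin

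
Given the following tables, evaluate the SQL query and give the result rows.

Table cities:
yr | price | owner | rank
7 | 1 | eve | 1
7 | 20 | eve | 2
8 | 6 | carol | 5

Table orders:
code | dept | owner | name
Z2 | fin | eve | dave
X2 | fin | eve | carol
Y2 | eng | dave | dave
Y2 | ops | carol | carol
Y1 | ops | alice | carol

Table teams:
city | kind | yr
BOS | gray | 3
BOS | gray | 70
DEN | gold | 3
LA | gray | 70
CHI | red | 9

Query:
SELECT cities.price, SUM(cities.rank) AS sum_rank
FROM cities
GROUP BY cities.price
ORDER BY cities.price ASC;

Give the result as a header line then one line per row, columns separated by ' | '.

== RESULT ==
cities.price | sum_rank
1 | 1
6 | 5
20 | 2

Derivation:
After GROUP BY (3 rows):
cities.price | sum_rank
1 | 1
20 | 2
6 | 5
After ORDER BY (3 rows):
cities.price | sum_rank
1 | 1
6 | 5
20 | 2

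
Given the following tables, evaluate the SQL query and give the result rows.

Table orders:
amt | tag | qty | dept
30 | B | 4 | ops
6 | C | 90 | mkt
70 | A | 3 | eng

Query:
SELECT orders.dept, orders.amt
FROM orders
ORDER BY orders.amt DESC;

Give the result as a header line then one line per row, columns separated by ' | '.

After SELECT (3 rows):
orders.dept | orders.amt
ops | 30
mkt | 6
eng | 70
After ORDER BY (3 rows):
orders.dept | orders.amt
eng | 70
ops | 30
mkt | 6

== RESULT ==
orders.dept | orders.amt
eng | 70
ops | 30
mkt | 6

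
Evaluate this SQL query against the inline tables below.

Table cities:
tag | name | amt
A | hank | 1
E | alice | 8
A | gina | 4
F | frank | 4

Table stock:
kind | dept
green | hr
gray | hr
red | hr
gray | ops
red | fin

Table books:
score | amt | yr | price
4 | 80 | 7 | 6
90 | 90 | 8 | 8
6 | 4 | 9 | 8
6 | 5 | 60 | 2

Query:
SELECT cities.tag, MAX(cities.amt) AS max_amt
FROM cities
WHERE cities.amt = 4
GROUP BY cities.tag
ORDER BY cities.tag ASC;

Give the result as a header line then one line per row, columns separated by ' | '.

== RESULT ==
cities.tag | max_amt
A | 4
F | 4

Derivation:
After WHERE (2 rows):
cities.tag | cities.name | cities.amt
A | gina | 4
F | frank | 4
After GROUP BY (2 rows):
cities.tag | max_amt
A | 4
F | 4
After ORDER BY (2 rows):
cities.tag | max_amt
A | 4
F | 4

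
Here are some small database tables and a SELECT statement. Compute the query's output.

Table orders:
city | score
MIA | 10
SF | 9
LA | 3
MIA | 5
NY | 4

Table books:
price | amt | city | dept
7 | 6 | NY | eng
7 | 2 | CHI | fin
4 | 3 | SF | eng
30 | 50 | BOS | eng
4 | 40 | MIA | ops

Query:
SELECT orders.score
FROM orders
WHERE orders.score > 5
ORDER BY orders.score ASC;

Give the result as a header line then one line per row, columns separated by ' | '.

== RESULT ==
orders.score
9
10

Derivation:
After WHERE (2 rows):
orders.city | orders.score
MIA | 10
SF | 9
After SELECT (2 rows):
orders.score
10
9
After ORDER BY (2 rows):
orders.score
9
10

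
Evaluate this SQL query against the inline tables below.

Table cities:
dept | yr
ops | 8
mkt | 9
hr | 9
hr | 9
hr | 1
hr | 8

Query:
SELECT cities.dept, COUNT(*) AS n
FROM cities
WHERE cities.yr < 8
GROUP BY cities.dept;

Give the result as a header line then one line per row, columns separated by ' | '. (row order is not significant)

== RESULT ==
cities.dept | n
hr | 1

Derivation:
After WHERE (1 rows):
cities.dept | cities.yr
hr | 1
After GROUP BY (1 rows):
cities.dept | n
hr | 1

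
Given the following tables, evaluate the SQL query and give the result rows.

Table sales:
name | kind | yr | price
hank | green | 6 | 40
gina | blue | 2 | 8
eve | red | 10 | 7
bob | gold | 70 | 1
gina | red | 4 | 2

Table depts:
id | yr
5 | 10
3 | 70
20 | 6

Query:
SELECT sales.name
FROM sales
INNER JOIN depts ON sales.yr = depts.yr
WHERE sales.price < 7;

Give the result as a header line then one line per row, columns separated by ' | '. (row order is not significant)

== RESULT ==
sales.name
bob

Derivation:
After JOIN depts (3 rows):
sales.name | sales.kind | sales.yr | sales.price | depts.id | depts.yr
hank | green | 6 | 40 | 20 | 6
eve | red | 10 | 7 | 5 | 10
bob | gold | 70 | 1 | 3 | 70
After WHERE (1 rows):
sales.name | sales.kind | sales.yr | sales.price | depts.id | depts.yr
bob | gold | 70 | 1 | 3 | 70
After SELECT (1 rows):
sales.name
bob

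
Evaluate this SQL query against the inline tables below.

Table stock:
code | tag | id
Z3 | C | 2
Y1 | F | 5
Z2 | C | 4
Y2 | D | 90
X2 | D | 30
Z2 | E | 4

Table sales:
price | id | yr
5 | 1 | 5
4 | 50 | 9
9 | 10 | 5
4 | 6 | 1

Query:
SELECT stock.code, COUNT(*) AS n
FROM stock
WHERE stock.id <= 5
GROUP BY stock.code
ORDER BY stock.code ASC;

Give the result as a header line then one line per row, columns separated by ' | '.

After WHERE (4 rows):
stock.code | stock.tag | stock.id
Z3 | C | 2
Y1 | F | 5
Z2 | C | 4
Z2 | E | 4
After GROUP BY (3 rows):
stock.code | n
Z3 | 1
Y1 | 1
Z2 | 2
After ORDER BY (3 rows):
stock.code | n
Y1 | 1
Z2 | 2
Z3 | 1

== RESULT ==
stock.code | n
Y1 | 1
Z2 | 2
Z3 | 1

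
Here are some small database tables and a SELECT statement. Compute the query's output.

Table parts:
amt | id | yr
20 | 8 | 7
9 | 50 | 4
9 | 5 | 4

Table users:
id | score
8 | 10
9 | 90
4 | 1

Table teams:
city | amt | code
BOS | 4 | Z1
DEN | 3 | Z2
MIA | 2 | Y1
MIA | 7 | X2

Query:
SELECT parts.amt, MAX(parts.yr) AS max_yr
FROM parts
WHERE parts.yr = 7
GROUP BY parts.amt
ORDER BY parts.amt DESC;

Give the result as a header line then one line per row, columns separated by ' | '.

After WHERE (1 rows):
parts.amt | parts.id | parts.yr
20 | 8 | 7
After GROUP BY (1 rows):
parts.amt | max_yr
20 | 7
After ORDER BY (1 rows):
parts.amt | max_yr
20 | 7

== RESULT ==
parts.amt | max_yr
20 | 7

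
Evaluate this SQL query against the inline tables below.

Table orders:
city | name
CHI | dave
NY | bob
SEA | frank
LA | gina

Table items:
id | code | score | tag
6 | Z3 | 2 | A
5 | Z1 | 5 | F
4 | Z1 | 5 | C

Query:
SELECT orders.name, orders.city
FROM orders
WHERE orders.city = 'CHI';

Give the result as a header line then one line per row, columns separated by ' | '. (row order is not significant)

After WHERE (1 rows):
orders.city | orders.name
CHI | dave
After SELECT (1 rows):
orders.name | orders.city
dave | CHI

== RESULT ==
orders.name | orders.city
dave | CHI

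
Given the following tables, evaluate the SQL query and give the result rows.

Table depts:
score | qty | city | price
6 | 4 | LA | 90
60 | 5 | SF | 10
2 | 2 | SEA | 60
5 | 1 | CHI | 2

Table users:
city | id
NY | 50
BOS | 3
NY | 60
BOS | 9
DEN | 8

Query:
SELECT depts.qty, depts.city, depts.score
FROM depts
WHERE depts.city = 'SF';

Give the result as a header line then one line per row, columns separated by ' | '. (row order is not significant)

After WHERE (1 rows):
depts.score | depts.qty | depts.city | depts.price
60 | 5 | SF | 10
After SELECT (1 rows):
depts.qty | depts.city | depts.score
5 | SF | 60

== RESULT ==
depts.qty | depts.city | depts.score
5 | SF | 60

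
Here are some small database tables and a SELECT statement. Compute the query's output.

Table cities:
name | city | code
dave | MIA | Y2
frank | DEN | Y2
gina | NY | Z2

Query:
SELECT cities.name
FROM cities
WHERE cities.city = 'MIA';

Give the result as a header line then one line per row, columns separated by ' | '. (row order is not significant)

== RESULT ==
cities.name
dave

Derivation:
After WHERE (1 rows):
cities.name | cities.city | cities.code
dave | MIA | Y2
After SELECT (1 rows):
cities.name
dave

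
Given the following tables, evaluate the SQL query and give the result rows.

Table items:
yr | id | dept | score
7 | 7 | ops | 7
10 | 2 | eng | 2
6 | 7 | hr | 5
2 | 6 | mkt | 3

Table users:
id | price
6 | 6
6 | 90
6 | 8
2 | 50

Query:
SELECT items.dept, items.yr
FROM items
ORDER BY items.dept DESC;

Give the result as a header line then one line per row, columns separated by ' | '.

After SELECT (4 rows):
items.dept | items.yr
ops | 7
eng | 10
hr | 6
mkt | 2
After ORDER BY (4 rows):
items.dept | items.yr
ops | 7
mkt | 2
hr | 6
eng | 10

== RESULT ==
items.dept | items.yr
ops | 7
mkt | 2
hr | 6
eng | 10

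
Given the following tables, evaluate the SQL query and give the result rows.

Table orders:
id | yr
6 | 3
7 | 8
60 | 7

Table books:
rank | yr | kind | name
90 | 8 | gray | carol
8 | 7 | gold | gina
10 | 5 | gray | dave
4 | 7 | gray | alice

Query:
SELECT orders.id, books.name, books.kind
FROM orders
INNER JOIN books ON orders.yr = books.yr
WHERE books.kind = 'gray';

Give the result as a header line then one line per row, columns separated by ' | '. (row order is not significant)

After JOIN books (3 rows):
orders.id | orders.yr | books.rank | books.yr | books.kind | books.name
7 | 8 | 90 | 8 | gray | carol
60 | 7 | 8 | 7 | gold | gina
60 | 7 | 4 | 7 | gray | alice
After WHERE (2 rows):
orders.id | orders.yr | books.rank | books.yr | books.kind | books.name
7 | 8 | 90 | 8 | gray | carol
60 | 7 | 4 | 7 | gray | alice
After SELECT (2 rows):
orders.id | books.name | books.kind
7 | carol | gray
60 | alice | gray

== RESULT ==
orders.id | books.name | books.kind
7 | carol | gray
60 | alice | gray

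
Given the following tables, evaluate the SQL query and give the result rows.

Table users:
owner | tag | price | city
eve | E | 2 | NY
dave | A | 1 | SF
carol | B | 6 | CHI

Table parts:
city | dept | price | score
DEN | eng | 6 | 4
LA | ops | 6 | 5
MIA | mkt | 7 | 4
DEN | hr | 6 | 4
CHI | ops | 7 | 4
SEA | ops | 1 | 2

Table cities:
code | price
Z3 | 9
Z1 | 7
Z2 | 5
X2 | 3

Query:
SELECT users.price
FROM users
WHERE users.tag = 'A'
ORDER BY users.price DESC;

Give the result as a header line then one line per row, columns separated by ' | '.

After WHERE (1 rows):
users.owner | users.tag | users.price | users.city
dave | A | 1 | SF
After SELECT (1 rows):
users.price
1
After ORDER BY (1 rows):
users.price
1

== RESULT ==
users.price
1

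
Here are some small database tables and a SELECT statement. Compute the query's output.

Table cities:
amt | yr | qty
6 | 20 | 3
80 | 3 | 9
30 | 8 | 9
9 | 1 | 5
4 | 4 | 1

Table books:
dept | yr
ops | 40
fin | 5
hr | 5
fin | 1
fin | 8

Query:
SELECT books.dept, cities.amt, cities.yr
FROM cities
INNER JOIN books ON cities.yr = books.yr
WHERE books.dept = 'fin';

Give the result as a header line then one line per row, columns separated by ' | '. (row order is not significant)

After JOIN books (2 rows):
cities.amt | cities.yr | cities.qty | books.dept | books.yr
30 | 8 | 9 | fin | 8
9 | 1 | 5 | fin | 1
After WHERE (2 rows):
cities.amt | cities.yr | cities.qty | books.dept | books.yr
30 | 8 | 9 | fin | 8
9 | 1 | 5 | fin | 1
After SELECT (2 rows):
books.dept | cities.amt | cities.yr
fin | 30 | 8
fin | 9 | 1

== RESULT ==
books.dept | cities.amt | cities.yr
fin | 30 | 8
fin | 9 | 1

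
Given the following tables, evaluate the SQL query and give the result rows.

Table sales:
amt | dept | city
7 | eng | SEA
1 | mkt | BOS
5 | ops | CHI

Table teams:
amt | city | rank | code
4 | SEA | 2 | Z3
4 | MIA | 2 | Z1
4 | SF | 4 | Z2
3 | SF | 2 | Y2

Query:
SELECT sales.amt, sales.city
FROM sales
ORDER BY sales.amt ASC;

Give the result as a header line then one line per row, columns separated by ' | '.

After SELECT (3 rows):
sales.amt | sales.city
7 | SEA
1 | BOS
5 | CHI
After ORDER BY (3 rows):
sales.amt | sales.city
1 | BOS
5 | CHI
7 | SEA

== RESULT ==
sales.amt | sales.city
1 | BOS
5 | CHI
7 | SEA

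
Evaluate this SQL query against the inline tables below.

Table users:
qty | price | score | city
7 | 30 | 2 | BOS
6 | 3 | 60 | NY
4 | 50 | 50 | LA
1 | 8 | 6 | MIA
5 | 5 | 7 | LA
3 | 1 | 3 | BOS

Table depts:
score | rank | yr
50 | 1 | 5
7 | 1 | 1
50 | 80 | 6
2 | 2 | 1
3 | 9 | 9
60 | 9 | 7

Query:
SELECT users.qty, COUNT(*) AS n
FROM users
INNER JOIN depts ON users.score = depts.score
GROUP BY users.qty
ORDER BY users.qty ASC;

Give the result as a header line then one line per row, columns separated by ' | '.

After JOIN depts (6 rows):
users.qty | users.price | users.score | users.city | depts.score | depts.rank | depts.yr
7 | 30 | 2 | BOS | 2 | 2 | 1
6 | 3 | 60 | NY | 60 | 9 | 7
4 | 50 | 50 | LA | 50 | 1 | 5
4 | 50 | 50 | LA | 50 | 80 | 6
5 | 5 | 7 | LA | 7 | 1 | 1
3 | 1 | 3 | BOS | 3 | 9 | 9
After GROUP BY (5 rows):
users.qty | n
7 | 1
6 | 1
4 | 2
5 | 1
3 | 1
After ORDER BY (5 rows):
users.qty | n
3 | 1
4 | 2
5 | 1
6 | 1
7 | 1

== RESULT ==
users.qty | n
3 | 1
4 | 2
5 | 1
6 | 1
7 | 1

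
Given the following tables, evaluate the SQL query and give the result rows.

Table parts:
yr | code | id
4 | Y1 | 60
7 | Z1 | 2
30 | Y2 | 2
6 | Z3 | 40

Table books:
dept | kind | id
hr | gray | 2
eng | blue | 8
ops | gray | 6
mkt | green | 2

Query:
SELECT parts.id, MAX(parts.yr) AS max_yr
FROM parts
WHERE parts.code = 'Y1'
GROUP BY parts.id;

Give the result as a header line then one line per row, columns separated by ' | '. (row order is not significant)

== RESULT ==
parts.id | max_yr
60 | 4

Derivation:
After WHERE (1 rows):
parts.yr | parts.code | parts.id
4 | Y1 | 60
After GROUP BY (1 rows):
parts.id | max_yr
60 | 4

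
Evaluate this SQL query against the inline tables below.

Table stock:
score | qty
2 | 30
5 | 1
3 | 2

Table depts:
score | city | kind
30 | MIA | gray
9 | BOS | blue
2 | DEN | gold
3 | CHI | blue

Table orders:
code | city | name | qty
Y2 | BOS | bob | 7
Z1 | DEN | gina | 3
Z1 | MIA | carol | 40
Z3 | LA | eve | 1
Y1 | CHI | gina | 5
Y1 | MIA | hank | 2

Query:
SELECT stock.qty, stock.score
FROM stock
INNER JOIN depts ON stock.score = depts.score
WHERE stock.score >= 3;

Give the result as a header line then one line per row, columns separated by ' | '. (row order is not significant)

After JOIN depts (2 rows):
stock.score | stock.qty | depts.score | depts.city | depts.kind
2 | 30 | 2 | DEN | gold
3 | 2 | 3 | CHI | blue
After WHERE (1 rows):
stock.score | stock.qty | depts.score | depts.city | depts.kind
3 | 2 | 3 | CHI | blue
After SELECT (1 rows):
stock.qty | stock.score
2 | 3

== RESULT ==
stock.qty | stock.score
2 | 3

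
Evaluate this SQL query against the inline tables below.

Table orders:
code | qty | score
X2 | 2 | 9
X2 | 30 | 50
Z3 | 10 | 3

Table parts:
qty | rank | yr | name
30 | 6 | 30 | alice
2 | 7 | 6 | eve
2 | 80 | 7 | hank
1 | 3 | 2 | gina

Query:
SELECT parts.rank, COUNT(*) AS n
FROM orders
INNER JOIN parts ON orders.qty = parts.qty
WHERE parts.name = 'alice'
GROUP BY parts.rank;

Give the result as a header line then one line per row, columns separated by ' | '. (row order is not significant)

After JOIN parts (3 rows):
orders.code | orders.qty | orders.score | parts.qty | parts.rank | parts.yr | parts.name
X2 | 2 | 9 | 2 | 7 | 6 | eve
X2 | 2 | 9 | 2 | 80 | 7 | hank
X2 | 30 | 50 | 30 | 6 | 30 | alice
After WHERE (1 rows):
orders.code | orders.qty | orders.score | parts.qty | parts.rank | parts.yr | parts.name
X2 | 30 | 50 | 30 | 6 | 30 | alice
After GROUP BY (1 rows):
parts.rank | n
6 | 1

== RESULT ==
parts.rank | n
6 | 1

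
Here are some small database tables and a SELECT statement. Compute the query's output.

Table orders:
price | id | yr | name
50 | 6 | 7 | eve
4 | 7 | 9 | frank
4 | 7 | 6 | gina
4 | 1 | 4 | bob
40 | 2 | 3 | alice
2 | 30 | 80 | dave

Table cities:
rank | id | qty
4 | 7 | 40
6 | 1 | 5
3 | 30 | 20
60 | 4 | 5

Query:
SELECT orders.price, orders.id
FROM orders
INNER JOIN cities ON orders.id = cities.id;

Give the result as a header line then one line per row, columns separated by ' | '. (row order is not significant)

== RESULT ==
orders.price | orders.id
4 | 7
4 | 7
4 | 1
2 | 30

Derivation:
After JOIN cities (4 rows):
orders.price | orders.id | orders.yr | orders.name | cities.rank | cities.id | cities.qty
4 | 7 | 9 | frank | 4 | 7 | 40
4 | 7 | 6 | gina | 4 | 7 | 40
4 | 1 | 4 | bob | 6 | 1 | 5
2 | 30 | 80 | dave | 3 | 30 | 20
After SELECT (4 rows):
orders.price | orders.id
4 | 7
4 | 7
4 | 1
2 | 30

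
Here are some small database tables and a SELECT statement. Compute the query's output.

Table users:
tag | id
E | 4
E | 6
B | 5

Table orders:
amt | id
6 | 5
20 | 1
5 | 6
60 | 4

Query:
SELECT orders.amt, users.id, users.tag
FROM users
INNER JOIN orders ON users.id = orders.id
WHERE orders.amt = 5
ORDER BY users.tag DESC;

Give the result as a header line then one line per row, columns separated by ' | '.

After JOIN orders (3 rows):
users.tag | users.id | orders.amt | orders.id
E | 4 | 60 | 4
E | 6 | 5 | 6
B | 5 | 6 | 5
After WHERE (1 rows):
users.tag | users.id | orders.amt | orders.id
E | 6 | 5 | 6
After SELECT (1 rows):
orders.amt | users.id | users.tag
5 | 6 | E
After ORDER BY (1 rows):
orders.amt | users.id | users.tag
5 | 6 | E

== RESULT ==
orders.amt | users.id | users.tag
5 | 6 | E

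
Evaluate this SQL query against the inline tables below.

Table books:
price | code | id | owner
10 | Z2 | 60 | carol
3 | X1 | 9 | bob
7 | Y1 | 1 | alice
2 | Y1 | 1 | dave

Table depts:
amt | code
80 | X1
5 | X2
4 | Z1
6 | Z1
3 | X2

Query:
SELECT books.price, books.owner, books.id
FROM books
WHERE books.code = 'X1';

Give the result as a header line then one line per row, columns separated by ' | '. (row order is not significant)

After WHERE (1 rows):
books.price | books.code | books.id | books.owner
3 | X1 | 9 | bob
After SELECT (1 rows):
books.price | books.owner | books.id
3 | bob | 9

== RESULT ==
books.price | books.owner | books.id
3 | bob | 9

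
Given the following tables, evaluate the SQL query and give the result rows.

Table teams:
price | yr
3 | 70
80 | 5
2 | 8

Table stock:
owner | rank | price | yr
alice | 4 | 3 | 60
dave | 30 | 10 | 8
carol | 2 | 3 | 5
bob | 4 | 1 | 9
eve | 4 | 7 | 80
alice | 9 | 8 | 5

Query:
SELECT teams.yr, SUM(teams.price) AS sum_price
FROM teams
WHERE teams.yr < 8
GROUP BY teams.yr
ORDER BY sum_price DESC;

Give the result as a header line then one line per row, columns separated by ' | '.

After WHERE (1 rows):
teams.price | teams.yr
80 | 5
After GROUP BY (1 rows):
teams.yr | sum_price
5 | 80
After ORDER BY (1 rows):
teams.yr | sum_price
5 | 80

== RESULT ==
teams.yr | sum_price
5 | 80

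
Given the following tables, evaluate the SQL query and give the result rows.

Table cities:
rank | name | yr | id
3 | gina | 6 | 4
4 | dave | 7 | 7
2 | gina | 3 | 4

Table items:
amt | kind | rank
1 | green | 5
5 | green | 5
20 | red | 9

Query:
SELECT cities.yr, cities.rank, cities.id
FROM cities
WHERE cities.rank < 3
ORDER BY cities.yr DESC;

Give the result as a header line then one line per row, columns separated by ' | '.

== RESULT ==
cities.yr | cities.rank | cities.id
3 | 2 | 4

Derivation:
After WHERE (1 rows):
cities.rank | cities.name | cities.yr | cities.id
2 | gina | 3 | 4
After SELECT (1 rows):
cities.yr | cities.rank | cities.id
3 | 2 | 4
After ORDER BY (1 rows):
cities.yr | cities.rank | cities.id
3 | 2 | 4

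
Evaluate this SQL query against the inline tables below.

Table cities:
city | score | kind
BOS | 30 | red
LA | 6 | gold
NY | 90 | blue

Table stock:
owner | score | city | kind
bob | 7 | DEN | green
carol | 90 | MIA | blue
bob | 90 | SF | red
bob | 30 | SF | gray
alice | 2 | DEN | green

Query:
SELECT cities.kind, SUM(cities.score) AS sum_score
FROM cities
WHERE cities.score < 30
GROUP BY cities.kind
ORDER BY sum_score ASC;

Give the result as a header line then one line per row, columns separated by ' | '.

After WHERE (1 rows):
cities.city | cities.score | cities.kind
LA | 6 | gold
After GROUP BY (1 rows):
cities.kind | sum_score
gold | 6
After ORDER BY (1 rows):
cities.kind | sum_score
gold | 6

== RESULT ==
cities.kind | sum_score
gold | 6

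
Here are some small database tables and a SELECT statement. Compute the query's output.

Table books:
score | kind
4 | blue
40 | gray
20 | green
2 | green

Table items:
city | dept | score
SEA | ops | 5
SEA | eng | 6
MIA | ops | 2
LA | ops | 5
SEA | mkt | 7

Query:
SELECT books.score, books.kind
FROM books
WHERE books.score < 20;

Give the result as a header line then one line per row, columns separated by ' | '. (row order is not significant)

After WHERE (2 rows):
books.score | books.kind
4 | blue
2 | green
After SELECT (2 rows):
books.score | books.kind
4 | blue
2 | green

== RESULT ==
books.score | books.kind
4 | blue
2 | green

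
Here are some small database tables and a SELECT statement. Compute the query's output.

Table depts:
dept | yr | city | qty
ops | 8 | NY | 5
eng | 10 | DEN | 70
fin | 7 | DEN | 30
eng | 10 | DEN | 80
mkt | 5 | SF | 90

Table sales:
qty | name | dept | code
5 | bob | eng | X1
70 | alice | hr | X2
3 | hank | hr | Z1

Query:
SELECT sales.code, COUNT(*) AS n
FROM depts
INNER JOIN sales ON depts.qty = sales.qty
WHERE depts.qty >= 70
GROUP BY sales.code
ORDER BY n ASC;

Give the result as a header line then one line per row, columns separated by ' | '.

== RESULT ==
sales.code | n
X2 | 1

Derivation:
After JOIN sales (2 rows):
depts.dept | depts.yr | depts.city | depts.qty | sales.qty | sales.name | sales.dept | sales.code
ops | 8 | NY | 5 | 5 | bob | eng | X1
eng | 10 | DEN | 70 | 70 | alice | hr | X2
After WHERE (1 rows):
depts.dept | depts.yr | depts.city | depts.qty | sales.qty | sales.name | sales.dept | sales.code
eng | 10 | DEN | 70 | 70 | alice | hr | X2
After GROUP BY (1 rows):
sales.code | n
X2 | 1
After ORDER BY (1 rows):
sales.code | n
X2 | 1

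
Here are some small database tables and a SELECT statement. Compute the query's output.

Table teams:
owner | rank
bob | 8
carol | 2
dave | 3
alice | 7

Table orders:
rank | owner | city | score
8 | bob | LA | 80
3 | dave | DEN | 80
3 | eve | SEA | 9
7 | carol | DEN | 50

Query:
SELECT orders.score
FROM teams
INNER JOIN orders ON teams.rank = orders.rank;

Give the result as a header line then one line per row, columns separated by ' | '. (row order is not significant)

== RESULT ==
orders.score
80
80
9
50

Derivation:
After JOIN orders (4 rows):
teams.owner | teams.rank | orders.rank | orders.owner | orders.city | orders.score
bob | 8 | 8 | bob | LA | 80
dave | 3 | 3 | dave | DEN | 80
dave | 3 | 3 | eve | SEA | 9
alice | 7 | 7 | carol | DEN | 50
After SELECT (4 rows):
orders.score
80
80
9
50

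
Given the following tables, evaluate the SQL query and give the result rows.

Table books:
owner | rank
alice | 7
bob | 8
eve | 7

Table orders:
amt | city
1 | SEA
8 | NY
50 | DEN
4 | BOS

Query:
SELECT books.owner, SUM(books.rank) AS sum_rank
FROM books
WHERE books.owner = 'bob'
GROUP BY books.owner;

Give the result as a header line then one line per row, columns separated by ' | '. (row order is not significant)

After WHERE (1 rows):
books.owner | books.rank
bob | 8
After GROUP BY (1 rows):
books.owner | sum_rank
bob | 8

== RESULT ==
books.owner | sum_rank
bob | 8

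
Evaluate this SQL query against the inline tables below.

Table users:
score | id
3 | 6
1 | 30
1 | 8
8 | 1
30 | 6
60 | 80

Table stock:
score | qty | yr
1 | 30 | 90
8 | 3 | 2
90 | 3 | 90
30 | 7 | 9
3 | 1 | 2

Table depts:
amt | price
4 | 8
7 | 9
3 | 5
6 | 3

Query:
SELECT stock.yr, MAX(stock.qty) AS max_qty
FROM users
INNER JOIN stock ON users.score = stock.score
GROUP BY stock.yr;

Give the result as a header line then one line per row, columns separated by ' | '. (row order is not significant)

== RESULT ==
stock.yr | max_qty
2 | 3
90 | 30
9 | 7

Derivation:
After JOIN stock (5 rows):
users.score | users.id | stock.score | stock.qty | stock.yr
3 | 6 | 3 | 1 | 2
1 | 30 | 1 | 30 | 90
1 | 8 | 1 | 30 | 90
8 | 1 | 8 | 3 | 2
30 | 6 | 30 | 7 | 9
After GROUP BY (3 rows):
stock.yr | max_qty
2 | 3
90 | 30
9 | 7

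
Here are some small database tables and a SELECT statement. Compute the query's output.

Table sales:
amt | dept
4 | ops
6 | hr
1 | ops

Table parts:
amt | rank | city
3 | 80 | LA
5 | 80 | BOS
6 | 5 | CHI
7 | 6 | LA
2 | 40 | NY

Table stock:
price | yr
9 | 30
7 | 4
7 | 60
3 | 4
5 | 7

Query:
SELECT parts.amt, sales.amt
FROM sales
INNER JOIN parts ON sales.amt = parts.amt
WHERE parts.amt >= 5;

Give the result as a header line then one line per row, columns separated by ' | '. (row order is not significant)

After JOIN parts (1 rows):
sales.amt | sales.dept | parts.amt | parts.rank | parts.city
6 | hr | 6 | 5 | CHI
After WHERE (1 rows):
sales.amt | sales.dept | parts.amt | parts.rank | parts.city
6 | hr | 6 | 5 | CHI
After SELECT (1 rows):
parts.amt | sales.amt
6 | 6

== RESULT ==
parts.amt | sales.amt
6 | 6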